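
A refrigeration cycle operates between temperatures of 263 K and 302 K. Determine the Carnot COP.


dT = 302 - 263 = 39 K
COP_carnot = T_cold / dT = 263 / 39
COP_carnot = 6.744

6.744


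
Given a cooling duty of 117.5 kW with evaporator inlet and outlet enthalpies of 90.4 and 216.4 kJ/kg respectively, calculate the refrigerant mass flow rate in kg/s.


dh = 216.4 - 90.4 = 126.0 kJ/kg
m_dot = Q / dh = 117.5 / 126.0 = 0.9325 kg/s

0.9325


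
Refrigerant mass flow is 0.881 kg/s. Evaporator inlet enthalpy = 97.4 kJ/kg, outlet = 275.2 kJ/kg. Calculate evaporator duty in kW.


dh = 275.2 - 97.4 = 177.8 kJ/kg
Q_evap = m_dot * dh = 0.881 * 177.8
Q_evap = 156.64 kW

156.64


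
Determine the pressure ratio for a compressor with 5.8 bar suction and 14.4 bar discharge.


PR = P_high / P_low
PR = 14.4 / 5.8
PR = 2.483

2.483


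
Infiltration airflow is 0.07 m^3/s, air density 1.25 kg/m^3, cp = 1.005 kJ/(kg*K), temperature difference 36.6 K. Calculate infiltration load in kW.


Q = V_dot * rho * cp * dT
Q = 0.07 * 1.25 * 1.005 * 36.6
Q = 3.219 kW

3.219


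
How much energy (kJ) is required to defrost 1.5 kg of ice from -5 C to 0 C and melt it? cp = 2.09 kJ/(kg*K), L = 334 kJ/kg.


Sensible heat = cp * dT = 2.09 * 5 = 10.45 kJ/kg
Total per kg = 10.45 + 334 = 344.45 kJ/kg
Q = m * total = 1.5 * 344.45
Q = 516.7 kJ

516.7


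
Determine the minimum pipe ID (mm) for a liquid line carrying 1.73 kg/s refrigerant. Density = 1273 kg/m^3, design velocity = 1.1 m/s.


A = m_dot / (rho * v) = 1.73 / (1273 * 1.1) = 0.001235449547 m^2
d = sqrt(4*A/pi) * 1000
d = 39.7 mm

39.7


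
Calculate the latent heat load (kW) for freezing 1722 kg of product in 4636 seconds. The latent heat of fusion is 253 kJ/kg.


Q_lat = m * h_fg / t
Q_lat = 1722 * 253 / 4636
Q_lat = 93.97 kW

93.97


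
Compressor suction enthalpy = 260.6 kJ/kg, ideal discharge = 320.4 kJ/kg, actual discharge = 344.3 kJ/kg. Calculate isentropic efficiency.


dh_ideal = 320.4 - 260.6 = 59.8 kJ/kg
dh_actual = 344.3 - 260.6 = 83.7 kJ/kg
eta_s = dh_ideal / dh_actual = 59.8 / 83.7
eta_s = 0.7145

0.7145


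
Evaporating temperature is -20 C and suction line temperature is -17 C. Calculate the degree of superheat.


Superheat = T_suction - T_evap
Superheat = -17 - (-20)
Superheat = 3 K

3


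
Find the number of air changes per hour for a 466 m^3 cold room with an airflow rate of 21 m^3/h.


ACH = flow / volume
ACH = 21 / 466
ACH = 0.045

0.045


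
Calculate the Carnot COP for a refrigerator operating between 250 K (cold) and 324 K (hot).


dT = 324 - 250 = 74 K
COP_carnot = T_cold / dT = 250 / 74
COP_carnot = 3.378

3.378


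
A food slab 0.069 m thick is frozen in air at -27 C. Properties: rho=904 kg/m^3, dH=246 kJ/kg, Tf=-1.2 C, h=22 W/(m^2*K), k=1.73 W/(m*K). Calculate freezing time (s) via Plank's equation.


dT = -1.2 - (-27) = 25.8 K
term1 = a/(2h) = 0.069/(2*22) = 0.001568181818
term2 = a^2/(8k) = 0.069^2/(8*1.73) = 0.0003440028902
t = rho*dH*1000/dT * (term1 + term2)
t = 904*246*1000/25.8 * (0.001568181818 + 0.0003440028902)
t = 16482 s

16482


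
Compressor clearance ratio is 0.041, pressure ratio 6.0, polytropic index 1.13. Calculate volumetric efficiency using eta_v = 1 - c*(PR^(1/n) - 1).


PR^(1/n) = 6.0^(1/1.13) = 4.8823558
eta_v = 1 - 0.041 * (4.8823558 - 1)
eta_v = 0.8408

0.8408


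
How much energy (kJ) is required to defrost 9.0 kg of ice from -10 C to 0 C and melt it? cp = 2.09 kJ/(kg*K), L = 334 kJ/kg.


Sensible heat = cp * dT = 2.09 * 10 = 20.9 kJ/kg
Total per kg = 20.9 + 334 = 354.9 kJ/kg
Q = m * total = 9.0 * 354.9
Q = 3194.1 kJ

3194.1


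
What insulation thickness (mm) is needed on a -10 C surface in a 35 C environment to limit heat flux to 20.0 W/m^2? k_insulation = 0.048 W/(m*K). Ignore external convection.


dT = 35 - (-10) = 45 K
thickness = k * dT / q_max * 1000
thickness = 0.048 * 45 / 20.0 * 1000
thickness = 108.0 mm

108.0


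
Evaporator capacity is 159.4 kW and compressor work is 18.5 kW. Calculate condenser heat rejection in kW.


Q_cond = Q_evap + W
Q_cond = 159.4 + 18.5
Q_cond = 177.9 kW

177.9


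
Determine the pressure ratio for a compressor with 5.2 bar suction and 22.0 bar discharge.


PR = P_high / P_low
PR = 22.0 / 5.2
PR = 4.231

4.231


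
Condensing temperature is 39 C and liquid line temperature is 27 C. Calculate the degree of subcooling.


Subcooling = T_cond - T_liquid
Subcooling = 39 - 27
Subcooling = 12 K

12


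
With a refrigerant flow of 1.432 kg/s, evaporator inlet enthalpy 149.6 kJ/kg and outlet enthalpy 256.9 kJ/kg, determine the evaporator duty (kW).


dh = 256.9 - 149.6 = 107.3 kJ/kg
Q_evap = m_dot * dh = 1.432 * 107.3
Q_evap = 153.65 kW

153.65


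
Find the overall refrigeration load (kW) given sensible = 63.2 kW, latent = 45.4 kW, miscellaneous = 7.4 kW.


Q_total = Q_s + Q_l + Q_misc
Q_total = 63.2 + 45.4 + 7.4
Q_total = 116.0 kW

116.0


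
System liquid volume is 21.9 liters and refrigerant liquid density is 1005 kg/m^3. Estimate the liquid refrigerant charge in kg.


Charge = V * rho / 1000
Charge = 21.9 * 1005 / 1000
Charge = 22.01 kg

22.01


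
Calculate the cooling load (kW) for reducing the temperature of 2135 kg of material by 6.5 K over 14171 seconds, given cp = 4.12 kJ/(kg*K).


Q = m * cp * dT / t
Q = 2135 * 4.12 * 6.5 / 14171
Q = 4.035 kW

4.035


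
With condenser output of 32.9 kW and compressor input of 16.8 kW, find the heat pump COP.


COP_hp = Q_cond / W
COP_hp = 32.9 / 16.8
COP_hp = 1.958

1.958


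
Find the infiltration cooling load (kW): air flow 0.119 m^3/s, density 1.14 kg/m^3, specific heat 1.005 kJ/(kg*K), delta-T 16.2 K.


Q = V_dot * rho * cp * dT
Q = 0.119 * 1.14 * 1.005 * 16.2
Q = 2.209 kW

2.209


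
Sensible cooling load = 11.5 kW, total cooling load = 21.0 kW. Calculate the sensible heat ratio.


SHR = Q_sensible / Q_total
SHR = 11.5 / 21.0
SHR = 0.548

0.548


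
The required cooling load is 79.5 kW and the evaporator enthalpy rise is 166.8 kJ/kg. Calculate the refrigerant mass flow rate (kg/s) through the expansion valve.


m_dot = Q / dh
m_dot = 79.5 / 166.8
m_dot = 0.4766 kg/s

0.4766


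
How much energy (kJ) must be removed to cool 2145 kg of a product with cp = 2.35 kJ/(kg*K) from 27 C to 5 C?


dT = 27 - (5) = 22 K
Q = m * cp * dT = 2145 * 2.35 * 22
Q = 110897 kJ

110897


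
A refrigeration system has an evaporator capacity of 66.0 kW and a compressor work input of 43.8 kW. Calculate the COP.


COP = Q_evap / W
COP = 66.0 / 43.8
COP = 1.507

1.507


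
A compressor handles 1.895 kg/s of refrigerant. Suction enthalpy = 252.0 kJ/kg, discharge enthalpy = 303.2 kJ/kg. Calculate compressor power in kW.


dh = 303.2 - 252.0 = 51.2 kJ/kg
W = m_dot * dh = 1.895 * 51.2 = 97.02 kW

97.02


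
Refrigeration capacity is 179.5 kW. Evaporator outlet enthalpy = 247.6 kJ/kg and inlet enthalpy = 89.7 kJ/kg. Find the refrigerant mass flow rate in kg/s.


dh = 247.6 - 89.7 = 157.9 kJ/kg
m_dot = Q / dh = 179.5 / 157.9 = 1.1368 kg/s

1.1368


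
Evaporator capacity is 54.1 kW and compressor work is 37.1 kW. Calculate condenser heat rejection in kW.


Q_cond = Q_evap + W
Q_cond = 54.1 + 37.1
Q_cond = 91.2 kW

91.2


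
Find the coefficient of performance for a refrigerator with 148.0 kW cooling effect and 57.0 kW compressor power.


COP = Q_evap / W
COP = 148.0 / 57.0
COP = 2.596

2.596


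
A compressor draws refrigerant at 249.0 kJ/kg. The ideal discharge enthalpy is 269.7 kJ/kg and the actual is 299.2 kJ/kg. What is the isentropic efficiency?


dh_ideal = 269.7 - 249.0 = 20.7 kJ/kg
dh_actual = 299.2 - 249.0 = 50.2 kJ/kg
eta_s = dh_ideal / dh_actual = 20.7 / 50.2
eta_s = 0.4124

0.4124


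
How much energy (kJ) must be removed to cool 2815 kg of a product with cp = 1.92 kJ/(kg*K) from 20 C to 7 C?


dT = 20 - (7) = 13 K
Q = m * cp * dT = 2815 * 1.92 * 13
Q = 70262 kJ

70262


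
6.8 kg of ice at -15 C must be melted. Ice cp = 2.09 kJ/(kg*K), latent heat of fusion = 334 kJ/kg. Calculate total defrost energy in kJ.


Sensible heat = cp * dT = 2.09 * 15 = 31.35 kJ/kg
Total per kg = 31.35 + 334 = 365.35 kJ/kg
Q = m * total = 6.8 * 365.35
Q = 2484.4 kJ

2484.4


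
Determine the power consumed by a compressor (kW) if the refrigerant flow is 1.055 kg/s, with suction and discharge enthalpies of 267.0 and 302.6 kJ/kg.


dh = 302.6 - 267.0 = 35.6 kJ/kg
W = m_dot * dh = 1.055 * 35.6 = 37.56 kW

37.56


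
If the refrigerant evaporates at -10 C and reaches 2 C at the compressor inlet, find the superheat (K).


Superheat = T_suction - T_evap
Superheat = 2 - (-10)
Superheat = 12 K

12


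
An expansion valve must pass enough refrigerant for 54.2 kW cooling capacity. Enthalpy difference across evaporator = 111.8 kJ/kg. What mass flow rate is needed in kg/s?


m_dot = Q / dh
m_dot = 54.2 / 111.8
m_dot = 0.4848 kg/s

0.4848


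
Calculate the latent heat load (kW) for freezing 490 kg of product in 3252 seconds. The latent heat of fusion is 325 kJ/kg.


Q_lat = m * h_fg / t
Q_lat = 490 * 325 / 3252
Q_lat = 48.97 kW

48.97


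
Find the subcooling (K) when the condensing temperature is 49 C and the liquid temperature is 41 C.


Subcooling = T_cond - T_liquid
Subcooling = 49 - 41
Subcooling = 8 K

8


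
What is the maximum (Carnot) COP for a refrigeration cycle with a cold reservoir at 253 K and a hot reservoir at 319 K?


dT = 319 - 253 = 66 K
COP_carnot = T_cold / dT = 253 / 66
COP_carnot = 3.833

3.833


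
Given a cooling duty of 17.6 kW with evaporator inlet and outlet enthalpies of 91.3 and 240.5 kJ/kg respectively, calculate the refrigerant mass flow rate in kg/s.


dh = 240.5 - 91.3 = 149.2 kJ/kg
m_dot = Q / dh = 17.6 / 149.2 = 0.118 kg/s

0.118


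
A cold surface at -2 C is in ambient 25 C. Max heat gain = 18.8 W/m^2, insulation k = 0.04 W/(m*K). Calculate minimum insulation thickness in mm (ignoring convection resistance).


dT = 25 - (-2) = 27 K
thickness = k * dT / q_max * 1000
thickness = 0.04 * 27 / 18.8 * 1000
thickness = 57.4 mm

57.4


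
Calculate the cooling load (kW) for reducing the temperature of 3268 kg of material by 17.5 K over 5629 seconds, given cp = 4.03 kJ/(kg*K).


Q = m * cp * dT / t
Q = 3268 * 4.03 * 17.5 / 5629
Q = 40.944 kW

40.944


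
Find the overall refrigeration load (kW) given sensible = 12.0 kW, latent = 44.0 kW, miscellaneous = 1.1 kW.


Q_total = Q_s + Q_l + Q_misc
Q_total = 12.0 + 44.0 + 1.1
Q_total = 57.1 kW

57.1


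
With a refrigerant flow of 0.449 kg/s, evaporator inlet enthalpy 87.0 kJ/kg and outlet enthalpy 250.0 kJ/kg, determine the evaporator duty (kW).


dh = 250.0 - 87.0 = 163.0 kJ/kg
Q_evap = m_dot * dh = 0.449 * 163.0
Q_evap = 73.19 kW

73.19


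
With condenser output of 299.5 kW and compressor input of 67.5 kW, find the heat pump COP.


COP_hp = Q_cond / W
COP_hp = 299.5 / 67.5
COP_hp = 4.437

4.437


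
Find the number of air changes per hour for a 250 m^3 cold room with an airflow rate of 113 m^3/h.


ACH = flow / volume
ACH = 113 / 250
ACH = 0.452

0.452


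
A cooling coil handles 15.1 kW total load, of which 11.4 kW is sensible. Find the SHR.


SHR = Q_sensible / Q_total
SHR = 11.4 / 15.1
SHR = 0.755

0.755


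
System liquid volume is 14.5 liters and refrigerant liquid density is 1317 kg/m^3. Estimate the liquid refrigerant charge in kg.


Charge = V * rho / 1000
Charge = 14.5 * 1317 / 1000
Charge = 19.1 kg

19.1


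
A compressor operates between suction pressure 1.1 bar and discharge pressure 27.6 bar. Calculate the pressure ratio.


PR = P_high / P_low
PR = 27.6 / 1.1
PR = 25.091

25.091


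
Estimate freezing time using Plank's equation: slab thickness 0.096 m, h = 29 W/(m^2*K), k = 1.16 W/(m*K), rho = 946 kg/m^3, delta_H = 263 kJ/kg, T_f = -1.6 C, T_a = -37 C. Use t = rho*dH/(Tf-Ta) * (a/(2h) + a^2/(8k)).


dT = -1.6 - (-37) = 35.4 K
term1 = a/(2h) = 0.096/(2*29) = 0.001655172414
term2 = a^2/(8k) = 0.096^2/(8*1.16) = 0.0009931034483
t = rho*dH*1000/dT * (term1 + term2)
t = 946*263*1000/35.4 * (0.001655172414 + 0.0009931034483)
t = 18613 s

18613


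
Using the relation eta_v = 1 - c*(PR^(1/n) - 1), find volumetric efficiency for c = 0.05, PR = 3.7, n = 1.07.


PR^(1/n) = 3.7^(1/1.07) = 3.39648459
eta_v = 1 - 0.05 * (3.39648459 - 1)
eta_v = 0.8802

0.8802


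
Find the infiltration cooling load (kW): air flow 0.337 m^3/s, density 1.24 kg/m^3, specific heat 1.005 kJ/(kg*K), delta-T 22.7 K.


Q = V_dot * rho * cp * dT
Q = 0.337 * 1.24 * 1.005 * 22.7
Q = 9.533 kW

9.533


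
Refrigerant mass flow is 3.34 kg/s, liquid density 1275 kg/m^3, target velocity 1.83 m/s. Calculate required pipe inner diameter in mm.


A = m_dot / (rho * v) = 3.34 / (1275 * 1.83) = 0.001431479696 m^2
d = sqrt(4*A/pi) * 1000
d = 42.7 mm

42.7


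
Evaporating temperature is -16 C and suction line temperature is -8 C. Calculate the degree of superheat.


Superheat = T_suction - T_evap
Superheat = -8 - (-16)
Superheat = 8 K

8


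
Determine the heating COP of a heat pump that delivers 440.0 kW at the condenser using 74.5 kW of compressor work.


COP_hp = Q_cond / W
COP_hp = 440.0 / 74.5
COP_hp = 5.906

5.906


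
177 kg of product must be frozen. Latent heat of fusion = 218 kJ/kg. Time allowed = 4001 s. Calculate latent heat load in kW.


Q_lat = m * h_fg / t
Q_lat = 177 * 218 / 4001
Q_lat = 9.64 kW

9.64


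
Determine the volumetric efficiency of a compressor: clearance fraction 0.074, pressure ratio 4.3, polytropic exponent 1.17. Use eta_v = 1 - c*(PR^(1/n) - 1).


PR^(1/n) = 4.3^(1/1.17) = 3.47877252
eta_v = 1 - 0.074 * (3.47877252 - 1)
eta_v = 0.8166

0.8166


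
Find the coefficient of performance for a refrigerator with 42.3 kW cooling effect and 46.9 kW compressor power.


COP = Q_evap / W
COP = 42.3 / 46.9
COP = 0.902

0.902


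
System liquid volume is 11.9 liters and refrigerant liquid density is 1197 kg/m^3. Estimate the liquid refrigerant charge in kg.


Charge = V * rho / 1000
Charge = 11.9 * 1197 / 1000
Charge = 14.24 kg

14.24


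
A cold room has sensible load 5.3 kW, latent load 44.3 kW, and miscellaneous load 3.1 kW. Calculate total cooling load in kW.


Q_total = Q_s + Q_l + Q_misc
Q_total = 5.3 + 44.3 + 3.1
Q_total = 52.7 kW

52.7


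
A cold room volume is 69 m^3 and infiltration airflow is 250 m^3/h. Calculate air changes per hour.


ACH = flow / volume
ACH = 250 / 69
ACH = 3.623

3.623


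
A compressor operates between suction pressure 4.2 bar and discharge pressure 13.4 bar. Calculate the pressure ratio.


PR = P_high / P_low
PR = 13.4 / 4.2
PR = 3.19

3.19


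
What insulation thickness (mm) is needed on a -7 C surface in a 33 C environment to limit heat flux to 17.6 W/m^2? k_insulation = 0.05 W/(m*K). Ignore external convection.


dT = 33 - (-7) = 40 K
thickness = k * dT / q_max * 1000
thickness = 0.05 * 40 / 17.6 * 1000
thickness = 113.6 mm

113.6


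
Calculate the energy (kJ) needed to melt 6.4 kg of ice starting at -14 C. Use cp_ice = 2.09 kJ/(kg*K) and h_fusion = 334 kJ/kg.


Sensible heat = cp * dT = 2.09 * 14 = 29.26 kJ/kg
Total per kg = 29.26 + 334 = 363.26 kJ/kg
Q = m * total = 6.4 * 363.26
Q = 2324.9 kJ

2324.9


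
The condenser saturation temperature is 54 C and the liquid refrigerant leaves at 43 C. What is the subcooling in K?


Subcooling = T_cond - T_liquid
Subcooling = 54 - 43
Subcooling = 11 K

11


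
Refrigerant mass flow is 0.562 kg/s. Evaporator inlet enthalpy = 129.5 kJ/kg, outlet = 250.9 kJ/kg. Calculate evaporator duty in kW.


dh = 250.9 - 129.5 = 121.4 kJ/kg
Q_evap = m_dot * dh = 0.562 * 121.4
Q_evap = 68.23 kW

68.23


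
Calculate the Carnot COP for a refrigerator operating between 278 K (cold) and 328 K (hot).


dT = 328 - 278 = 50 K
COP_carnot = T_cold / dT = 278 / 50
COP_carnot = 5.56

5.56


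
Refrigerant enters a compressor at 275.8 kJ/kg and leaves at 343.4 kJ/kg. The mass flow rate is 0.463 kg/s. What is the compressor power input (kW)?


dh = 343.4 - 275.8 = 67.6 kJ/kg
W = m_dot * dh = 0.463 * 67.6 = 31.3 kW

31.3


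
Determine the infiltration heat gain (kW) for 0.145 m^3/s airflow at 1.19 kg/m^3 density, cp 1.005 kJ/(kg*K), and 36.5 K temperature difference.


Q = V_dot * rho * cp * dT
Q = 0.145 * 1.19 * 1.005 * 36.5
Q = 6.33 kW

6.33


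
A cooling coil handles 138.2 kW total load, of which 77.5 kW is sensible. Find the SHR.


SHR = Q_sensible / Q_total
SHR = 77.5 / 138.2
SHR = 0.561

0.561


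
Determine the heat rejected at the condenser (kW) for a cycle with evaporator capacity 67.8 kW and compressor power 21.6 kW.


Q_cond = Q_evap + W
Q_cond = 67.8 + 21.6
Q_cond = 89.4 kW

89.4


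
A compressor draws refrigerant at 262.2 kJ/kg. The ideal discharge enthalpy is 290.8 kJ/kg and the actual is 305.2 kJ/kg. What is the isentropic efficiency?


dh_ideal = 290.8 - 262.2 = 28.6 kJ/kg
dh_actual = 305.2 - 262.2 = 43.0 kJ/kg
eta_s = dh_ideal / dh_actual = 28.6 / 43.0
eta_s = 0.6651

0.6651


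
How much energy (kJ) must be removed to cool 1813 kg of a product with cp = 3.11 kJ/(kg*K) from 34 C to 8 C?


dT = 34 - (8) = 26 K
Q = m * cp * dT = 1813 * 3.11 * 26
Q = 146599 kJ

146599


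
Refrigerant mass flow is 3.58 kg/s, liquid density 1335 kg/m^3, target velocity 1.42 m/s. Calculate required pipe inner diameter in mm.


A = m_dot / (rho * v) = 3.58 / (1335 * 1.42) = 0.001888484465 m^2
d = sqrt(4*A/pi) * 1000
d = 49.0 mm

49.0


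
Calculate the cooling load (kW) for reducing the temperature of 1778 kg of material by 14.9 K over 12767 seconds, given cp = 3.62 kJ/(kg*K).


Q = m * cp * dT / t
Q = 1778 * 3.62 * 14.9 / 12767
Q = 7.512 kW

7.512


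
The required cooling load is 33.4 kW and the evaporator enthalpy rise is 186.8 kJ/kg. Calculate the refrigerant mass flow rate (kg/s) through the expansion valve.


m_dot = Q / dh
m_dot = 33.4 / 186.8
m_dot = 0.1788 kg/s

0.1788


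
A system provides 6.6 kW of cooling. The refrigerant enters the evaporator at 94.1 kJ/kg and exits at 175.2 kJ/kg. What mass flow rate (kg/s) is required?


dh = 175.2 - 94.1 = 81.1 kJ/kg
m_dot = Q / dh = 6.6 / 81.1 = 0.0814 kg/s

0.0814


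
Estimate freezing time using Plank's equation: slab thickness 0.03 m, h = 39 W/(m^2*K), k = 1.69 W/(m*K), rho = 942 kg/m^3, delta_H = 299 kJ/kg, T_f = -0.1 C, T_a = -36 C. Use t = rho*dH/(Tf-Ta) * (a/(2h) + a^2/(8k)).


dT = -0.1 - (-36) = 35.9 K
term1 = a/(2h) = 0.03/(2*39) = 0.0003846153846
term2 = a^2/(8k) = 0.03^2/(8*1.69) = 0.00006656804734
t = rho*dH*1000/dT * (term1 + term2)
t = 942*299*1000/35.9 * (0.0003846153846 + 0.00006656804734)
t = 3540 s

3540


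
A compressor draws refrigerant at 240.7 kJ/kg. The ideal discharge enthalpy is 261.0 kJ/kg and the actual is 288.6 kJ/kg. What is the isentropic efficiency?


dh_ideal = 261.0 - 240.7 = 20.3 kJ/kg
dh_actual = 288.6 - 240.7 = 47.9 kJ/kg
eta_s = dh_ideal / dh_actual = 20.3 / 47.9
eta_s = 0.4238

0.4238


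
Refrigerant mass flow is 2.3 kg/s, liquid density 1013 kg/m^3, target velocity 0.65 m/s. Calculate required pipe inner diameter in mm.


A = m_dot / (rho * v) = 2.3 / (1013 * 0.65) = 0.003493051864 m^2
d = sqrt(4*A/pi) * 1000
d = 66.7 mm

66.7


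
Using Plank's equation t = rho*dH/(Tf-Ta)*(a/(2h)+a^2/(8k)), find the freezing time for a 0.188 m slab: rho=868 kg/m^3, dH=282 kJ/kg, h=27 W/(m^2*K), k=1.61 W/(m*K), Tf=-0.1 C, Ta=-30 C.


dT = -0.1 - (-30) = 29.9 K
term1 = a/(2h) = 0.188/(2*27) = 0.003481481481
term2 = a^2/(8k) = 0.188^2/(8*1.61) = 0.002744099379
t = rho*dH*1000/dT * (term1 + term2)
t = 868*282*1000/29.9 * (0.003481481481 + 0.002744099379)
t = 50966 s

50966


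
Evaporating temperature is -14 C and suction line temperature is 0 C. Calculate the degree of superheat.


Superheat = T_suction - T_evap
Superheat = 0 - (-14)
Superheat = 14 K

14


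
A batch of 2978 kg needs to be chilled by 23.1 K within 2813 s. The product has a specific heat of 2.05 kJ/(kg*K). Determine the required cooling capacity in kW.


Q = m * cp * dT / t
Q = 2978 * 2.05 * 23.1 / 2813
Q = 50.133 kW

50.133


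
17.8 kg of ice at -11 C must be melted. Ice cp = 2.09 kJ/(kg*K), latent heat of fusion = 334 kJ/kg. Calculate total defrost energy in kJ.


Sensible heat = cp * dT = 2.09 * 11 = 22.99 kJ/kg
Total per kg = 22.99 + 334 = 356.99 kJ/kg
Q = m * total = 17.8 * 356.99
Q = 6354.4 kJ

6354.4


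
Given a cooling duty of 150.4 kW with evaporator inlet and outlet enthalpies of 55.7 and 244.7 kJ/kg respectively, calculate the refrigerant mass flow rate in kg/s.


dh = 244.7 - 55.7 = 189.0 kJ/kg
m_dot = Q / dh = 150.4 / 189.0 = 0.7958 kg/s

0.7958


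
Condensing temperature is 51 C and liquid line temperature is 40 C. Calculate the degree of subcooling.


Subcooling = T_cond - T_liquid
Subcooling = 51 - 40
Subcooling = 11 K

11


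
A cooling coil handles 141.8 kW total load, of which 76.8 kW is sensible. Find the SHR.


SHR = Q_sensible / Q_total
SHR = 76.8 / 141.8
SHR = 0.542

0.542


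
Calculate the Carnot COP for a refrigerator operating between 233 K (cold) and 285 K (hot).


dT = 285 - 233 = 52 K
COP_carnot = T_cold / dT = 233 / 52
COP_carnot = 4.481

4.481


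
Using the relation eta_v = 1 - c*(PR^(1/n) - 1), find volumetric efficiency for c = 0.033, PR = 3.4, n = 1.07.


PR^(1/n) = 3.4^(1/1.07) = 3.13840703
eta_v = 1 - 0.033 * (3.13840703 - 1)
eta_v = 0.9294

0.9294


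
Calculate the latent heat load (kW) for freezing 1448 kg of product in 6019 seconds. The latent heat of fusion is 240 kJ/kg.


Q_lat = m * h_fg / t
Q_lat = 1448 * 240 / 6019
Q_lat = 57.74 kW

57.74


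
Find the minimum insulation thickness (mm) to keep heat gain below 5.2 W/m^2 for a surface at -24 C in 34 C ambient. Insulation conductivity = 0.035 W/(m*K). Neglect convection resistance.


dT = 34 - (-24) = 58 K
thickness = k * dT / q_max * 1000
thickness = 0.035 * 58 / 5.2 * 1000
thickness = 390.4 mm

390.4


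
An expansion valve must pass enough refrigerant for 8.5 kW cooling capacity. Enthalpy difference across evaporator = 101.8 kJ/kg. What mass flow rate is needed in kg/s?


m_dot = Q / dh
m_dot = 8.5 / 101.8
m_dot = 0.0835 kg/s

0.0835


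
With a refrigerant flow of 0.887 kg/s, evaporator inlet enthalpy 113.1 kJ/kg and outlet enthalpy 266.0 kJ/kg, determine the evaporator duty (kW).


dh = 266.0 - 113.1 = 152.9 kJ/kg
Q_evap = m_dot * dh = 0.887 * 152.9
Q_evap = 135.62 kW

135.62


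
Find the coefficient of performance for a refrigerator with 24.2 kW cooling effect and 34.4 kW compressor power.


COP = Q_evap / W
COP = 24.2 / 34.4
COP = 0.703

0.703


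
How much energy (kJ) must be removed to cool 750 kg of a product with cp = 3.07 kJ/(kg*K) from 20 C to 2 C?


dT = 20 - (2) = 18 K
Q = m * cp * dT = 750 * 3.07 * 18
Q = 41445 kJ

41445


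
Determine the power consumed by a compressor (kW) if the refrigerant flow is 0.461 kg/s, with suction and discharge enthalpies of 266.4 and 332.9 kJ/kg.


dh = 332.9 - 266.4 = 66.5 kJ/kg
W = m_dot * dh = 0.461 * 66.5 = 30.66 kW

30.66


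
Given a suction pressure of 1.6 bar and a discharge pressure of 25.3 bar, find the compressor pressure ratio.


PR = P_high / P_low
PR = 25.3 / 1.6
PR = 15.813

15.813


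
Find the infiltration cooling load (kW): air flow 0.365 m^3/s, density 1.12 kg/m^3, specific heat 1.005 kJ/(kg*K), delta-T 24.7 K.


Q = V_dot * rho * cp * dT
Q = 0.365 * 1.12 * 1.005 * 24.7
Q = 10.148 kW

10.148


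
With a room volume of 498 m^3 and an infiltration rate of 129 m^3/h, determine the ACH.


ACH = flow / volume
ACH = 129 / 498
ACH = 0.259

0.259


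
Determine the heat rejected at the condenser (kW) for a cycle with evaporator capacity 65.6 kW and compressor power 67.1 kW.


Q_cond = Q_evap + W
Q_cond = 65.6 + 67.1
Q_cond = 132.7 kW

132.7


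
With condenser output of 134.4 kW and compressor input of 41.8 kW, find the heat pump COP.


COP_hp = Q_cond / W
COP_hp = 134.4 / 41.8
COP_hp = 3.215

3.215


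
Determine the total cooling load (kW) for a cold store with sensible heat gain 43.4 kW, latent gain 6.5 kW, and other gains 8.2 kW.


Q_total = Q_s + Q_l + Q_misc
Q_total = 43.4 + 6.5 + 8.2
Q_total = 58.1 kW

58.1


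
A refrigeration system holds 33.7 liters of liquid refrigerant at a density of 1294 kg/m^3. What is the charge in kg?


Charge = V * rho / 1000
Charge = 33.7 * 1294 / 1000
Charge = 43.61 kg

43.61


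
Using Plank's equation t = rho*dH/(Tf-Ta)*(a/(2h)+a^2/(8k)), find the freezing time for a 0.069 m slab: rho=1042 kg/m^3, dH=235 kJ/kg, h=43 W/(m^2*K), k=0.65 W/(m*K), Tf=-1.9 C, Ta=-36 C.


dT = -1.9 - (-36) = 34.1 K
term1 = a/(2h) = 0.069/(2*43) = 0.0008023255814
term2 = a^2/(8k) = 0.069^2/(8*0.65) = 0.0009155769231
t = rho*dH*1000/dT * (term1 + term2)
t = 1042*235*1000/34.1 * (0.0008023255814 + 0.0009155769231)
t = 12336 s

12336


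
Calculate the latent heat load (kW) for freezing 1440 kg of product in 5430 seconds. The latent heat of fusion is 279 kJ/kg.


Q_lat = m * h_fg / t
Q_lat = 1440 * 279 / 5430
Q_lat = 73.99 kW

73.99


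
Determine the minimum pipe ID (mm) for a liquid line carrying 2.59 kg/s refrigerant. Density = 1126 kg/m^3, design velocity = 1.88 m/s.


A = m_dot / (rho * v) = 2.59 / (1126 * 1.88) = 0.001223498734 m^2
d = sqrt(4*A/pi) * 1000
d = 39.5 mm

39.5


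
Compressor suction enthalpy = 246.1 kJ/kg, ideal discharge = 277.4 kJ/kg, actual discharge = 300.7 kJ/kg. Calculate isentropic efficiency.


dh_ideal = 277.4 - 246.1 = 31.3 kJ/kg
dh_actual = 300.7 - 246.1 = 54.6 kJ/kg
eta_s = dh_ideal / dh_actual = 31.3 / 54.6
eta_s = 0.5733

0.5733


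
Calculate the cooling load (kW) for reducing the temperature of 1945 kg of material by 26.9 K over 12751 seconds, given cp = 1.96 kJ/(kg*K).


Q = m * cp * dT / t
Q = 1945 * 1.96 * 26.9 / 12751
Q = 8.042 kW

8.042


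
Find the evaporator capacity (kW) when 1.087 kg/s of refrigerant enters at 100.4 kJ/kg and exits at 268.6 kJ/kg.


dh = 268.6 - 100.4 = 168.2 kJ/kg
Q_evap = m_dot * dh = 1.087 * 168.2
Q_evap = 182.83 kW

182.83


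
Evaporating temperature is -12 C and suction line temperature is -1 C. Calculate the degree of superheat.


Superheat = T_suction - T_evap
Superheat = -1 - (-12)
Superheat = 11 K

11


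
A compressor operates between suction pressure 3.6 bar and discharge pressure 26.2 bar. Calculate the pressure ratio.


PR = P_high / P_low
PR = 26.2 / 3.6
PR = 7.278

7.278


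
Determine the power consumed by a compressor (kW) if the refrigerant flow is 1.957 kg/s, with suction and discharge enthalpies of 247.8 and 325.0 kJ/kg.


dh = 325.0 - 247.8 = 77.2 kJ/kg
W = m_dot * dh = 1.957 * 77.2 = 151.08 kW

151.08


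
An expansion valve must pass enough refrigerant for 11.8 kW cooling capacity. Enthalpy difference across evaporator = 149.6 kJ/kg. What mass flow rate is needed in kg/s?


m_dot = Q / dh
m_dot = 11.8 / 149.6
m_dot = 0.0789 kg/s

0.0789


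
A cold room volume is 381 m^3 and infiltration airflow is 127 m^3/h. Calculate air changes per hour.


ACH = flow / volume
ACH = 127 / 381
ACH = 0.333

0.333


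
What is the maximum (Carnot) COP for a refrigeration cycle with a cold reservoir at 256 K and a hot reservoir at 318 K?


dT = 318 - 256 = 62 K
COP_carnot = T_cold / dT = 256 / 62
COP_carnot = 4.129

4.129


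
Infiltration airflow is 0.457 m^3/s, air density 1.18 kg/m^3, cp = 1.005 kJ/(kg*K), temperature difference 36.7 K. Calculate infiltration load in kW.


Q = V_dot * rho * cp * dT
Q = 0.457 * 1.18 * 1.005 * 36.7
Q = 19.89 kW

19.89


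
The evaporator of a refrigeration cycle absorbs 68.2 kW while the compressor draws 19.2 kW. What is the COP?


COP = Q_evap / W
COP = 68.2 / 19.2
COP = 3.552

3.552


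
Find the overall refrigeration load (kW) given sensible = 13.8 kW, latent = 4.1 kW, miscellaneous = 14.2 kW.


Q_total = Q_s + Q_l + Q_misc
Q_total = 13.8 + 4.1 + 14.2
Q_total = 32.1 kW

32.1


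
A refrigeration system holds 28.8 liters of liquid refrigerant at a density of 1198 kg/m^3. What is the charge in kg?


Charge = V * rho / 1000
Charge = 28.8 * 1198 / 1000
Charge = 34.5 kg

34.5


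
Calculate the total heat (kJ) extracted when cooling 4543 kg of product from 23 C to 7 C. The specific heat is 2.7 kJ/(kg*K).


dT = 23 - (7) = 16 K
Q = m * cp * dT = 4543 * 2.7 * 16
Q = 196258 kJ

196258


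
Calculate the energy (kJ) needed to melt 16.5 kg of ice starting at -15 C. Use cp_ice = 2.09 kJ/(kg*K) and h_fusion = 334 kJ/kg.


Sensible heat = cp * dT = 2.09 * 15 = 31.35 kJ/kg
Total per kg = 31.35 + 334 = 365.35 kJ/kg
Q = m * total = 16.5 * 365.35
Q = 6028.3 kJ

6028.3


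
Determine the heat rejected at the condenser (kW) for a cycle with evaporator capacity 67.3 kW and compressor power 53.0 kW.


Q_cond = Q_evap + W
Q_cond = 67.3 + 53.0
Q_cond = 120.3 kW

120.3


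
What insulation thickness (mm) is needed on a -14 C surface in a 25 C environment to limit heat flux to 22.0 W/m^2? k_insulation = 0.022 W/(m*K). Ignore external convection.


dT = 25 - (-14) = 39 K
thickness = k * dT / q_max * 1000
thickness = 0.022 * 39 / 22.0 * 1000
thickness = 39.0 mm

39.0


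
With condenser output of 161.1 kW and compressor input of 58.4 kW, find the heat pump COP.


COP_hp = Q_cond / W
COP_hp = 161.1 / 58.4
COP_hp = 2.759

2.759


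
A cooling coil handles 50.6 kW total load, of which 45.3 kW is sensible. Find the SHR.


SHR = Q_sensible / Q_total
SHR = 45.3 / 50.6
SHR = 0.895

0.895


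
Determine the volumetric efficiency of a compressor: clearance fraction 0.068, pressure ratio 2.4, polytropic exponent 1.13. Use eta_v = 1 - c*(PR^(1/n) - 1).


PR^(1/n) = 2.4^(1/1.13) = 2.17005192
eta_v = 1 - 0.068 * (2.17005192 - 1)
eta_v = 0.9204

0.9204


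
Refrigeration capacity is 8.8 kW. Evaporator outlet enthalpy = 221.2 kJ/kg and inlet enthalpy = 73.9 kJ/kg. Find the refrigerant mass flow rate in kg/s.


dh = 221.2 - 73.9 = 147.3 kJ/kg
m_dot = Q / dh = 8.8 / 147.3 = 0.0597 kg/s

0.0597


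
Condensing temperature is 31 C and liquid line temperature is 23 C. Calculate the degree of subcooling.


Subcooling = T_cond - T_liquid
Subcooling = 31 - 23
Subcooling = 8 K

8


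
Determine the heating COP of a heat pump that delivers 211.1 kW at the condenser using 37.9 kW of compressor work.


COP_hp = Q_cond / W
COP_hp = 211.1 / 37.9
COP_hp = 5.57

5.57


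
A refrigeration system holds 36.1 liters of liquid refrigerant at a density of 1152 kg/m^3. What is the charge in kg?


Charge = V * rho / 1000
Charge = 36.1 * 1152 / 1000
Charge = 41.59 kg

41.59


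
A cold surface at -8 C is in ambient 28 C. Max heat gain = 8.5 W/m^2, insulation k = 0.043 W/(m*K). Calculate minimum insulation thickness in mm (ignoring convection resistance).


dT = 28 - (-8) = 36 K
thickness = k * dT / q_max * 1000
thickness = 0.043 * 36 / 8.5 * 1000
thickness = 182.1 mm

182.1


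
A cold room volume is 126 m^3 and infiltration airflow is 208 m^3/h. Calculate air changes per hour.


ACH = flow / volume
ACH = 208 / 126
ACH = 1.651

1.651


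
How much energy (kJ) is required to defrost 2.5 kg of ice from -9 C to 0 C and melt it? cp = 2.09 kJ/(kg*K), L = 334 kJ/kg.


Sensible heat = cp * dT = 2.09 * 9 = 18.81 kJ/kg
Total per kg = 18.81 + 334 = 352.81 kJ/kg
Q = m * total = 2.5 * 352.81
Q = 882.0 kJ

882.0


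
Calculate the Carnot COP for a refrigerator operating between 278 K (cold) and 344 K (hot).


dT = 344 - 278 = 66 K
COP_carnot = T_cold / dT = 278 / 66
COP_carnot = 4.212

4.212


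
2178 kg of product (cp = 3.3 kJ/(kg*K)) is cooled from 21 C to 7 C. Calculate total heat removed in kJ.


dT = 21 - (7) = 14 K
Q = m * cp * dT = 2178 * 3.3 * 14
Q = 100624 kJ

100624


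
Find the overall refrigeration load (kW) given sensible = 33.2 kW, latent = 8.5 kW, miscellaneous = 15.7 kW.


Q_total = Q_s + Q_l + Q_misc
Q_total = 33.2 + 8.5 + 15.7
Q_total = 57.4 kW

57.4


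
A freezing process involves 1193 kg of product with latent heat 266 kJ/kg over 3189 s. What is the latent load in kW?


Q_lat = m * h_fg / t
Q_lat = 1193 * 266 / 3189
Q_lat = 99.51 kW

99.51


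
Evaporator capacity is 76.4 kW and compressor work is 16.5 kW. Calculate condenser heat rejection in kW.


Q_cond = Q_evap + W
Q_cond = 76.4 + 16.5
Q_cond = 92.9 kW

92.9


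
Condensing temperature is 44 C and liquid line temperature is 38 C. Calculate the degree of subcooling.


Subcooling = T_cond - T_liquid
Subcooling = 44 - 38
Subcooling = 6 K

6


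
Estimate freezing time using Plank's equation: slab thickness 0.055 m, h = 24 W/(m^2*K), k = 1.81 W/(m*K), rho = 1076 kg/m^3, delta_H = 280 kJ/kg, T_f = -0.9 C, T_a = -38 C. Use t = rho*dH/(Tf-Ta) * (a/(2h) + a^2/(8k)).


dT = -0.9 - (-38) = 37.1 K
term1 = a/(2h) = 0.055/(2*24) = 0.001145833333
term2 = a^2/(8k) = 0.055^2/(8*1.81) = 0.0002089088398
t = rho*dH*1000/dT * (term1 + term2)
t = 1076*280*1000/37.1 * (0.001145833333 + 0.0002089088398)
t = 11002 s

11002


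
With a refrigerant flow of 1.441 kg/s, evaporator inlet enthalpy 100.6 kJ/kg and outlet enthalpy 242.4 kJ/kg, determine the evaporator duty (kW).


dh = 242.4 - 100.6 = 141.8 kJ/kg
Q_evap = m_dot * dh = 1.441 * 141.8
Q_evap = 204.33 kW

204.33


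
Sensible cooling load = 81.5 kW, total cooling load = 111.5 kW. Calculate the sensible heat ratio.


SHR = Q_sensible / Q_total
SHR = 81.5 / 111.5
SHR = 0.731

0.731


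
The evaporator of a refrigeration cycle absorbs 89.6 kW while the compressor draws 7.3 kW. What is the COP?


COP = Q_evap / W
COP = 89.6 / 7.3
COP = 12.274

12.274


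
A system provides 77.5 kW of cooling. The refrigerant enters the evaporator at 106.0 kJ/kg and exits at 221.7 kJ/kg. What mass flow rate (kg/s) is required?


dh = 221.7 - 106.0 = 115.7 kJ/kg
m_dot = Q / dh = 77.5 / 115.7 = 0.6698 kg/s

0.6698


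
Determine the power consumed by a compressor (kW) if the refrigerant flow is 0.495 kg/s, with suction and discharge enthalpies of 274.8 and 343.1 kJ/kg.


dh = 343.1 - 274.8 = 68.3 kJ/kg
W = m_dot * dh = 0.495 * 68.3 = 33.81 kW

33.81


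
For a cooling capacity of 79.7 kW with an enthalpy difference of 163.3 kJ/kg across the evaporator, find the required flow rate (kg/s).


m_dot = Q / dh
m_dot = 79.7 / 163.3
m_dot = 0.4881 kg/s

0.4881


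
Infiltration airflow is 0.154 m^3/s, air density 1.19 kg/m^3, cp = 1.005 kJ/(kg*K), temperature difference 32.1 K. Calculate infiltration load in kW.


Q = V_dot * rho * cp * dT
Q = 0.154 * 1.19 * 1.005 * 32.1
Q = 5.912 kW

5.912


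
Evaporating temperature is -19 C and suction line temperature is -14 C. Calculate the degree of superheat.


Superheat = T_suction - T_evap
Superheat = -14 - (-19)
Superheat = 5 K

5


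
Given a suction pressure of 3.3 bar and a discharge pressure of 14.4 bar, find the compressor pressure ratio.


PR = P_high / P_low
PR = 14.4 / 3.3
PR = 4.364

4.364


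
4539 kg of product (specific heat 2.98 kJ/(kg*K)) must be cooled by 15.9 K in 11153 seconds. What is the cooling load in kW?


Q = m * cp * dT / t
Q = 4539 * 2.98 * 15.9 / 11153
Q = 19.283 kW

19.283


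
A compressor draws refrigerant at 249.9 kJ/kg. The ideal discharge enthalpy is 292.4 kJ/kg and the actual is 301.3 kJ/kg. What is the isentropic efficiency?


dh_ideal = 292.4 - 249.9 = 42.5 kJ/kg
dh_actual = 301.3 - 249.9 = 51.4 kJ/kg
eta_s = dh_ideal / dh_actual = 42.5 / 51.4
eta_s = 0.8268

0.8268


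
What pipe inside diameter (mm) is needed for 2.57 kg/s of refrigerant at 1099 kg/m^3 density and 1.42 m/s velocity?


A = m_dot / (rho * v) = 2.57 / (1099 * 1.42) = 0.001646823617 m^2
d = sqrt(4*A/pi) * 1000
d = 45.8 mm

45.8


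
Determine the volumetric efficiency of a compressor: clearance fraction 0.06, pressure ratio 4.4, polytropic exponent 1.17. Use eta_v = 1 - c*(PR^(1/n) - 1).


PR^(1/n) = 4.4^(1/1.17) = 3.54780346
eta_v = 1 - 0.06 * (3.54780346 - 1)
eta_v = 0.8471

0.8471


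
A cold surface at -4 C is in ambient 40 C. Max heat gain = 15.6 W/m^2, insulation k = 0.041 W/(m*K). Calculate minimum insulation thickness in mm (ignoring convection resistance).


dT = 40 - (-4) = 44 K
thickness = k * dT / q_max * 1000
thickness = 0.041 * 44 / 15.6 * 1000
thickness = 115.6 mm

115.6


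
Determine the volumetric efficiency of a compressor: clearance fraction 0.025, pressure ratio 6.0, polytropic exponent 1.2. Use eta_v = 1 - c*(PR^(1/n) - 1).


PR^(1/n) = 6.0^(1/1.2) = 4.45101825
eta_v = 1 - 0.025 * (4.45101825 - 1)
eta_v = 0.9137

0.9137


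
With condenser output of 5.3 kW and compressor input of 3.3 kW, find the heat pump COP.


COP_hp = Q_cond / W
COP_hp = 5.3 / 3.3
COP_hp = 1.606

1.606


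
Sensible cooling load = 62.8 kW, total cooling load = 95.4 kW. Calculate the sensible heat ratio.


SHR = Q_sensible / Q_total
SHR = 62.8 / 95.4
SHR = 0.658

0.658


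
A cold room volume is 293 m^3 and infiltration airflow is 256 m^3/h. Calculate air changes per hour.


ACH = flow / volume
ACH = 256 / 293
ACH = 0.874

0.874


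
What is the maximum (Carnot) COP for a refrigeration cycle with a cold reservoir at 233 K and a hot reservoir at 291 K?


dT = 291 - 233 = 58 K
COP_carnot = T_cold / dT = 233 / 58
COP_carnot = 4.017

4.017


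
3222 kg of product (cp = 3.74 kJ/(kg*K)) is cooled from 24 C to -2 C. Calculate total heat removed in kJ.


dT = 24 - (-2) = 26 K
Q = m * cp * dT = 3222 * 3.74 * 26
Q = 313307 kJ

313307


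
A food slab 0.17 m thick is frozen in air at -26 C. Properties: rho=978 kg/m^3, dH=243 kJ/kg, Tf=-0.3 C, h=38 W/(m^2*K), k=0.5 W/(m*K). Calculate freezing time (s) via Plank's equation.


dT = -0.3 - (-26) = 25.7 K
term1 = a/(2h) = 0.17/(2*38) = 0.002236842105
term2 = a^2/(8k) = 0.17^2/(8*0.5) = 0.007225
t = rho*dH*1000/dT * (term1 + term2)
t = 978*243*1000/25.7 * (0.002236842105 + 0.007225)
t = 87496 s

87496


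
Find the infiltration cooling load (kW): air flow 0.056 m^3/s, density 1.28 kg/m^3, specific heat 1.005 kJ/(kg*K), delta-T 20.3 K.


Q = V_dot * rho * cp * dT
Q = 0.056 * 1.28 * 1.005 * 20.3
Q = 1.462 kW

1.462


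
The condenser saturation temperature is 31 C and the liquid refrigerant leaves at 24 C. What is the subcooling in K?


Subcooling = T_cond - T_liquid
Subcooling = 31 - 24
Subcooling = 7 K

7


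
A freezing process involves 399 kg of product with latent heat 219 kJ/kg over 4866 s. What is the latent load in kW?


Q_lat = m * h_fg / t
Q_lat = 399 * 219 / 4866
Q_lat = 17.96 kW

17.96


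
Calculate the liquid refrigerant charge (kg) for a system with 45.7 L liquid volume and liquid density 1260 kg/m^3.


Charge = V * rho / 1000
Charge = 45.7 * 1260 / 1000
Charge = 57.58 kg

57.58


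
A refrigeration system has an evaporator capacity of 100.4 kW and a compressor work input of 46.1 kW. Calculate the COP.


COP = Q_evap / W
COP = 100.4 / 46.1
COP = 2.178

2.178


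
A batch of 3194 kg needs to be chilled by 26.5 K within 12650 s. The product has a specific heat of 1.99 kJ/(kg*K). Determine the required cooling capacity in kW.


Q = m * cp * dT / t
Q = 3194 * 1.99 * 26.5 / 12650
Q = 13.315 kW

13.315


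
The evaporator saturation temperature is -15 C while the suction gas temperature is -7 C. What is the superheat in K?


Superheat = T_suction - T_evap
Superheat = -7 - (-15)
Superheat = 8 K

8


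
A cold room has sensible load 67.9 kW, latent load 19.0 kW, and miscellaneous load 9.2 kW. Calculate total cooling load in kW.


Q_total = Q_s + Q_l + Q_misc
Q_total = 67.9 + 19.0 + 9.2
Q_total = 96.1 kW

96.1


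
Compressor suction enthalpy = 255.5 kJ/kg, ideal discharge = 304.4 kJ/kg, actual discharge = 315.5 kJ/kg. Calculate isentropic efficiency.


dh_ideal = 304.4 - 255.5 = 48.9 kJ/kg
dh_actual = 315.5 - 255.5 = 60.0 kJ/kg
eta_s = dh_ideal / dh_actual = 48.9 / 60.0
eta_s = 0.815

0.815
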